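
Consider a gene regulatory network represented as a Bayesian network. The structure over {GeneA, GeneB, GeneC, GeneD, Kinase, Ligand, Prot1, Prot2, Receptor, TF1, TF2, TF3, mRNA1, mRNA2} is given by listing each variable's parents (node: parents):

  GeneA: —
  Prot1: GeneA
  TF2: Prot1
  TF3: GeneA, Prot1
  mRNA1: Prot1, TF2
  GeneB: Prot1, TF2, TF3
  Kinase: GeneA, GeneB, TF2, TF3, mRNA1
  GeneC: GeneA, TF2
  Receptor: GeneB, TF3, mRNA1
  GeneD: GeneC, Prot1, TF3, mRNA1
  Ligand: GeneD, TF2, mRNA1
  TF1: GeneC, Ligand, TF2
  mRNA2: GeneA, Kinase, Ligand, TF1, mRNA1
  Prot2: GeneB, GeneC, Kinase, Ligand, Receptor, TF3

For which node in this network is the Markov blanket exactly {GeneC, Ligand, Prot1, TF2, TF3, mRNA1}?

GeneD

The target node must have every member of {GeneC, Ligand, Prot1, TF2, TF3, mRNA1} as a parent, child, or co-parent, and no others.
Parents of GeneD: GeneC, Prot1, TF3, mRNA1; children: Ligand; co-parents: TF2, mRNA1.
These exactly cover the given set, so the node is GeneD.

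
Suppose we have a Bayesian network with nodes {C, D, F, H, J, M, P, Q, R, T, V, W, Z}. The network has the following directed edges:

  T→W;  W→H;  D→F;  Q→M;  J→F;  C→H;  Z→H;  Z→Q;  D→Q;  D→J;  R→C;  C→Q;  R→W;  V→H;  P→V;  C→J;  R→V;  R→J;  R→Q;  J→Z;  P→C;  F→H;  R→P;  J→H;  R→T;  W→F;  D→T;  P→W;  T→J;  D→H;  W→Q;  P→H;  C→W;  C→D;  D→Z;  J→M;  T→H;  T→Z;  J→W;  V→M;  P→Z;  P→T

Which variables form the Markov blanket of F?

A node's Markov blanket = Pa ∪ Ch ∪ (parents of Ch other than the node itself).
Pa(F) = {D, J, W}.
Ch(F) = {H}.
Other parents of F's children:
  H: C, D, J, P, T, V, W, Z
So the Markov blanket of F is {C, D, H, J, P, T, V, W, Z}.

{C, D, H, J, P, T, V, W, Z}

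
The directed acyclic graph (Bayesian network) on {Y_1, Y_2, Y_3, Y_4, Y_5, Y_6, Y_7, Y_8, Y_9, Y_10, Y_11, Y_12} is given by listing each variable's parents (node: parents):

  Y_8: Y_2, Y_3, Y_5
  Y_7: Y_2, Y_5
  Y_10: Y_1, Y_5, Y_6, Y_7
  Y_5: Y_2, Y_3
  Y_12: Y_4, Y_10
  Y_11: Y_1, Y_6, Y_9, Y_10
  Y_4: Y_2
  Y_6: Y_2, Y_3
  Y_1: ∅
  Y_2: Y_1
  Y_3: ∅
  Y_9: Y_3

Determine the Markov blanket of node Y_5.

Parents of Y_5: Y_2, Y_3.
Ch(Y_5) = {Y_7, Y_8, Y_10}.
For each child, the remaining parents (spouses of Y_5):
  Y_7 also has parent Y_2.
  Y_8 also has parents Y_2, Y_3.
  Y_10 also has parents Y_1, Y_6, Y_7.
Taking the union gives {Y_1, Y_2, Y_3, Y_6, Y_7, Y_8, Y_10}.

{Y_1, Y_2, Y_3, Y_6, Y_7, Y_8, Y_10}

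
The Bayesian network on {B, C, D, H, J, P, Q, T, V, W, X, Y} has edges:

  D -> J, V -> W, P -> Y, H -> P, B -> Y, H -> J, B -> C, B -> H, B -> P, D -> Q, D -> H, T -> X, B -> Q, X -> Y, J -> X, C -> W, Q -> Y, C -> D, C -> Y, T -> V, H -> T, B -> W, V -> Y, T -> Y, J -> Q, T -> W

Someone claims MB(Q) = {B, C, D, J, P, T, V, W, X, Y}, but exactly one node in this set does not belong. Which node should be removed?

The Markov blanket of a node is its parents, its children, and the other parents of its children.
Children of Q: Y.
Q has parents B, D, J.
For each child, the remaining parents (spouses of Q):
  Y also has parents B, C, P, T, V, X.
MB(Q) = {B, C, D, J, P, T, V, X, Y}.
W is neither a parent, child, nor co-parent of Q, so it does not belong.

W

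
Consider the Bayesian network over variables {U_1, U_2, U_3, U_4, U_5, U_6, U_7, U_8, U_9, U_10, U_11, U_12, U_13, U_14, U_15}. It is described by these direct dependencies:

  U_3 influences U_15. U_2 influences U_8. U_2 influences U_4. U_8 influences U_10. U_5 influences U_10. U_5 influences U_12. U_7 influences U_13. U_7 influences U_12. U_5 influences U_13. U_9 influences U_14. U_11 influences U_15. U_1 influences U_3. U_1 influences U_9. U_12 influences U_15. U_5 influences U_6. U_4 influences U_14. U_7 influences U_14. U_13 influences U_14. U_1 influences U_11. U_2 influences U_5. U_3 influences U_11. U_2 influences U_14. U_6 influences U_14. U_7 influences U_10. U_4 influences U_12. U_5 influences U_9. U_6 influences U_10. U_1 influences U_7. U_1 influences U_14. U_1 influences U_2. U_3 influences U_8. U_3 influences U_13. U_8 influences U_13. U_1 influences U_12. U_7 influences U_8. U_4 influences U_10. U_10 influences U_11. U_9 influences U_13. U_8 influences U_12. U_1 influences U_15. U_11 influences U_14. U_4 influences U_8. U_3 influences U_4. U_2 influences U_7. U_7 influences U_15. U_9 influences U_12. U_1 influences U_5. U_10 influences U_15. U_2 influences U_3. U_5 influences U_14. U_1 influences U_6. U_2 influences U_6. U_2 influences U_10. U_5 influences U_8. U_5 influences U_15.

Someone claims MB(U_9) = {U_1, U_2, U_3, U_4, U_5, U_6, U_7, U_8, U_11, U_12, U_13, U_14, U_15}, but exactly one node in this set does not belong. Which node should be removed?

U_9's parents: U_1, U_5.
U_9's children: U_12, U_13, U_14.
Parents of each child, excluding U_9:
  parents(U_12) \ {U_9} = {U_1, U_4, U_5, U_7, U_8}.
  U_13 also has parents U_3, U_5, U_7, U_8.
  U_14's other parents are U_1, U_2, U_4, U_5, U_6, U_7, U_11, U_13.
MB(U_9) = {U_1, U_2, U_3, U_4, U_5, U_6, U_7, U_8, U_11, U_12, U_13, U_14}.
U_15 is neither a parent, child, nor co-parent of U_9, so it does not belong.

U_15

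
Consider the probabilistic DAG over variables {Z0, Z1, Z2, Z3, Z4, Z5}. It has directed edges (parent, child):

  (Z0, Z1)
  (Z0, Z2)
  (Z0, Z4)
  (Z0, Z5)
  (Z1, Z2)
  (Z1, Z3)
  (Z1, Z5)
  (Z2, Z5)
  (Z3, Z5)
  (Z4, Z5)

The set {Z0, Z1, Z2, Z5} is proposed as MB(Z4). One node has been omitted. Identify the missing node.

By definition, MB(Z4) is built from Z4's parents, Z4's children, and the co-parents of Z4.
Children of Z4: Z5.
Z4 has parent Z0.
Other parents of Z4's children:
  Z5 also has parents Z0, Z1, Z2, Z3.
MB(Z4) = {Z0, Z1, Z2, Z3, Z5}.
Comparing with the claimed set, Z3 is missing.

Z3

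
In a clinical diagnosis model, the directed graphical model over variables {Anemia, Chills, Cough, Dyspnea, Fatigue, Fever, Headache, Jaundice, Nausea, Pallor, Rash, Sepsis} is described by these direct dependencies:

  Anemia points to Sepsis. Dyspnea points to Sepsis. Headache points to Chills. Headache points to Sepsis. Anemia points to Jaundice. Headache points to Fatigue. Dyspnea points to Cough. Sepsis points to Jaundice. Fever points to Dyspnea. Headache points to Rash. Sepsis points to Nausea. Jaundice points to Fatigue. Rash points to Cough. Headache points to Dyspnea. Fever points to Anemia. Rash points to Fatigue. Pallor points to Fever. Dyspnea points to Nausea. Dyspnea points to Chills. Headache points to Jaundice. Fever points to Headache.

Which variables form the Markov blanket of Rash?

{Cough, Dyspnea, Fatigue, Headache, Jaundice}

Recall MB(v) = parents ∪ children ∪ spouses, where spouses are the other parents of v's children.
Parents of Rash: Headache.
Rash has children Cough, Fatigue.
Co-parents of Rash (other parents of its children):
  parents(Fatigue) \ {Rash} = {Headache, Jaundice}.
  Cough also has parent Dyspnea.
Union: {Headache} ∪ {Cough, Fatigue} ∪ {Dyspnea, Headache, Jaundice} = {Cough, Dyspnea, Fatigue, Headache, Jaundice}.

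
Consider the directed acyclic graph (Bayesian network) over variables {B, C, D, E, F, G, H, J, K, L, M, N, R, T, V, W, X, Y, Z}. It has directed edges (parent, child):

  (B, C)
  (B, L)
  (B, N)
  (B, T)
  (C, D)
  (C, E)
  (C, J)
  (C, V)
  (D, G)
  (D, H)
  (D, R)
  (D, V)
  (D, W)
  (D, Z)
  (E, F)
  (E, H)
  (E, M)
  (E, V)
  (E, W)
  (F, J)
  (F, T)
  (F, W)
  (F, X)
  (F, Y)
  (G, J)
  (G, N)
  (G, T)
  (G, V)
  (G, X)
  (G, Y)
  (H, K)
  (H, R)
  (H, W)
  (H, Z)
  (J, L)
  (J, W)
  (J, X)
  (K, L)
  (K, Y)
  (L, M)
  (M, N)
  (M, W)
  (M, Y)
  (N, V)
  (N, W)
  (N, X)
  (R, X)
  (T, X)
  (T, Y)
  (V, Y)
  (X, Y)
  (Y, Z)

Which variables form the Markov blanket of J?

J has parents C, F, G.
J's children: L, W, X.
For each child, the remaining parents (spouses of J):
  L: B, K
  W: D, E, F, H, M, N
  X: F, G, N, R, T
Taking the union gives {B, C, D, E, F, G, H, K, L, M, N, R, T, W, X}.

{B, C, D, E, F, G, H, K, L, M, N, R, T, W, X}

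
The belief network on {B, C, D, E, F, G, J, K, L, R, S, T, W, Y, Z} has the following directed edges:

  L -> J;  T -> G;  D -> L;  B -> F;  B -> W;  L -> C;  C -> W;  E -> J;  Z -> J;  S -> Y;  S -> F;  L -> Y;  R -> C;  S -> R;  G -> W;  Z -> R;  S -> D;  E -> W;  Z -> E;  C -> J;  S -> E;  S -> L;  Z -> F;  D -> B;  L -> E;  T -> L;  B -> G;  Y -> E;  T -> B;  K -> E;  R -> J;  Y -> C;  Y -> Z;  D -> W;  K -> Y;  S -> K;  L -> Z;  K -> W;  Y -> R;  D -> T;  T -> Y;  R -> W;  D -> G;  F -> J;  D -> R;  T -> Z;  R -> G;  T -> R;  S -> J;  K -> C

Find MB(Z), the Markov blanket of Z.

A node's Markov blanket = Pa ∪ Ch ∪ (parents of Ch other than the node itself).
Children of Z: E, F, J, R.
Z has parents L, T, Y.
Parents of each child, excluding Z:
  R's other parents are D, S, T, Y.
  E also has parents K, L, S, Y.
  F's other parents are B, S.
  J also has parents C, E, F, L, R, S.
MB(Z) = {B, C, D, E, F, J, K, L, R, S, T, Y}.

{B, C, D, E, F, J, K, L, R, S, T, Y}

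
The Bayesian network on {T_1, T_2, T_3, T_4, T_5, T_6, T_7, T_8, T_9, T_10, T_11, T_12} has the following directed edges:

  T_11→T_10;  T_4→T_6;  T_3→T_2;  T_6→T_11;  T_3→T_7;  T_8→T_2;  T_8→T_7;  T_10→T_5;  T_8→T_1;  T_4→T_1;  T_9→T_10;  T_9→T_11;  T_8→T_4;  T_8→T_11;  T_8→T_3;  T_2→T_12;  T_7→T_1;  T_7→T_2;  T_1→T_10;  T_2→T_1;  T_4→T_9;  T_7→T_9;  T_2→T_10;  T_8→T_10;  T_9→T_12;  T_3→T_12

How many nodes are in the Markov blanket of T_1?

7

Recall MB(v) = parents ∪ children ∪ spouses, where spouses are the other parents of v's children.
T_1's parents: T_2, T_4, T_7, T_8.
Ch(T_1) = {T_10}.
For each child, the remaining parents (spouses of T_1):
  T_10: T_2, T_8, T_9, T_11
MB(T_1) = {T_2, T_4, T_7, T_8, T_9, T_10, T_11}, which has 7 nodes.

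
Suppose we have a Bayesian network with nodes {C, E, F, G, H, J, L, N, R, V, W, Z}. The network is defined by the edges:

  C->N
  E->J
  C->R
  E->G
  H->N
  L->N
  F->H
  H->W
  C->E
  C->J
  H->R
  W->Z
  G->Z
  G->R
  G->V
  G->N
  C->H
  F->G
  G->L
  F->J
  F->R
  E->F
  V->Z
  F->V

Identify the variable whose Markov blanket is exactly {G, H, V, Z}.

The target node must have every member of {G, H, V, Z} as a parent, child, or co-parent, and no others.
Parents of W: H; children: Z; co-parents: G, V.
These exactly cover the given set, so the node is W.

W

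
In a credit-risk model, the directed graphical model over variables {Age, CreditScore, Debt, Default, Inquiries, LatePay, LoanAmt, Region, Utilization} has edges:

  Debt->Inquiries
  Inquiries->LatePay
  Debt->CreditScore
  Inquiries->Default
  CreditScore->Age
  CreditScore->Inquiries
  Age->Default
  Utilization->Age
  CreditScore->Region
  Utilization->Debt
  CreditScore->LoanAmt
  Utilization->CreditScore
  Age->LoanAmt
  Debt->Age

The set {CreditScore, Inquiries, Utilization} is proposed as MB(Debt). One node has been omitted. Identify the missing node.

Children of Debt: Age, CreditScore, Inquiries.
Pa(Debt) = {Utilization}.
Other parents of Debt's children:
  CreditScore's other parent is Utilization.
  Inquiries's other parent is CreditScore.
  parents(Age) \ {Debt} = {CreditScore, Utilization}.
MB(Debt) = {Age, CreditScore, Inquiries, Utilization}.
Comparing with the claimed set, Age is missing.

Age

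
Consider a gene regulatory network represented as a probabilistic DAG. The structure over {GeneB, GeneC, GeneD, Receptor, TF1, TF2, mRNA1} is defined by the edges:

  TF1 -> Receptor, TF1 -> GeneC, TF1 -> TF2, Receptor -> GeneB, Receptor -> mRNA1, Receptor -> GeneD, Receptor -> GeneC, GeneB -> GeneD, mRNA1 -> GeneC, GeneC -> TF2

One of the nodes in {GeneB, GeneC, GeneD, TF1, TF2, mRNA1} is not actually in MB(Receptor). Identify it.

TF2

Recall MB(v) = parents ∪ children ∪ spouses, where spouses are the other parents of v's children.
Children of Receptor: GeneB, GeneC, GeneD, mRNA1.
Pa(Receptor) = {TF1}.
For each child, the remaining parents (spouses of Receptor):
  GeneB: no additional parents.
  mRNA1 has no other parent.
  parents(GeneD) \ {Receptor} = {GeneB}.
  GeneC also has parents TF1, mRNA1.
MB(Receptor) = {GeneB, GeneC, GeneD, TF1, mRNA1}.
TF2 is neither a parent, child, nor co-parent of Receptor, so it does not belong.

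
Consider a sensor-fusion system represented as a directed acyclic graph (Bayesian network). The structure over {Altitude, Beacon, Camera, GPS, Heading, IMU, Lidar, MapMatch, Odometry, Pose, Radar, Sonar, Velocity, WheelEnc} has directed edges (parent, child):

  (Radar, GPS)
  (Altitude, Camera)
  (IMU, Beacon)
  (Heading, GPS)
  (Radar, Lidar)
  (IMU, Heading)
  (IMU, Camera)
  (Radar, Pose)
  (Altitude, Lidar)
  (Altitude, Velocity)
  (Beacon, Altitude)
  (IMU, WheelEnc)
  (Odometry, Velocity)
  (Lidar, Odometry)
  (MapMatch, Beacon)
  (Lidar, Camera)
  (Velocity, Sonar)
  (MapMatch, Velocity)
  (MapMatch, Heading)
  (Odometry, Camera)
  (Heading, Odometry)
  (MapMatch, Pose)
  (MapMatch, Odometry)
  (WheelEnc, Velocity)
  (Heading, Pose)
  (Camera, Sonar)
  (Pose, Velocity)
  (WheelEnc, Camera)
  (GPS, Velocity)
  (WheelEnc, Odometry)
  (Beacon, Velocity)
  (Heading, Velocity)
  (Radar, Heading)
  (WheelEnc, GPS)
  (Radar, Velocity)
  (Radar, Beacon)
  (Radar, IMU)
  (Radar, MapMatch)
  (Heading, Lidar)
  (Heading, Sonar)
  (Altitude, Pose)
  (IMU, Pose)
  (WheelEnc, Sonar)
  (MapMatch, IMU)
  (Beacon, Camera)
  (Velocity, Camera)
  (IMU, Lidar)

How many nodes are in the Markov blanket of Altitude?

Parents of Altitude: Beacon.
Altitude's children: Camera, Lidar, Pose, Velocity.
Co-parents of Altitude (other parents of its children):
  Lidar's other parents are Heading, IMU, Radar.
  parents(Pose) \ {Altitude} = {Heading, IMU, MapMatch, Radar}.
  Velocity also has parents Beacon, GPS, Heading, MapMatch, Odometry, Pose, Radar, WheelEnc.
  parents(Camera) \ {Altitude} = {Beacon, IMU, Lidar, Odometry, Velocity, WheelEnc}.
MB(Altitude) = {Beacon, Camera, GPS, Heading, IMU, Lidar, MapMatch, Odometry, Pose, Radar, Velocity, WheelEnc}, which has 12 nodes.

12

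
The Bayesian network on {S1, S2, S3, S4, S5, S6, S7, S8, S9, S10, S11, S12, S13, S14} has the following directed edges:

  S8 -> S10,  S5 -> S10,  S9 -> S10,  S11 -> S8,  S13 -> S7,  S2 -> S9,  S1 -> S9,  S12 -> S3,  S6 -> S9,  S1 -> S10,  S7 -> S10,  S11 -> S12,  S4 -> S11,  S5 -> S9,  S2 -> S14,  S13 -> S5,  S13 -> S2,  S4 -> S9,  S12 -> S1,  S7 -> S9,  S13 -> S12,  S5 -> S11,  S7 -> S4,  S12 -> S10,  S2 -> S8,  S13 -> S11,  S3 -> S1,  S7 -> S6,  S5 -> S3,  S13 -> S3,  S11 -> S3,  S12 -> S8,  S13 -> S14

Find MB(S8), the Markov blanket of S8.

S8's parents: S2, S11, S12.
S8 has child S10.
Other parents of S8's children:
  parents(S10) \ {S8} = {S1, S5, S7, S9, S12}.
Union: {S2, S11, S12} ∪ {S10} ∪ {S1, S5, S7, S9, S12} = {S1, S2, S5, S7, S9, S10, S11, S12}.

{S1, S2, S5, S7, S9, S10, S11, S12}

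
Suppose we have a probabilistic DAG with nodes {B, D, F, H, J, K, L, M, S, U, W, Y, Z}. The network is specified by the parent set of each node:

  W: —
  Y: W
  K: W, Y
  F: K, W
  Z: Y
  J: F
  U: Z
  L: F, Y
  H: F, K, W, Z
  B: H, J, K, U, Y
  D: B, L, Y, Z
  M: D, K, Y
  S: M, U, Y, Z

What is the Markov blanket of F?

F's parents: K, W.
F's children: H, J, L.
Other parents of F's children:
  J has no other parent.
  parents(L) \ {F} = {Y}.
  parents(H) \ {F} = {K, W, Z}.
Taking the union gives {H, J, K, L, W, Y, Z}.

{H, J, K, L, W, Y, Z}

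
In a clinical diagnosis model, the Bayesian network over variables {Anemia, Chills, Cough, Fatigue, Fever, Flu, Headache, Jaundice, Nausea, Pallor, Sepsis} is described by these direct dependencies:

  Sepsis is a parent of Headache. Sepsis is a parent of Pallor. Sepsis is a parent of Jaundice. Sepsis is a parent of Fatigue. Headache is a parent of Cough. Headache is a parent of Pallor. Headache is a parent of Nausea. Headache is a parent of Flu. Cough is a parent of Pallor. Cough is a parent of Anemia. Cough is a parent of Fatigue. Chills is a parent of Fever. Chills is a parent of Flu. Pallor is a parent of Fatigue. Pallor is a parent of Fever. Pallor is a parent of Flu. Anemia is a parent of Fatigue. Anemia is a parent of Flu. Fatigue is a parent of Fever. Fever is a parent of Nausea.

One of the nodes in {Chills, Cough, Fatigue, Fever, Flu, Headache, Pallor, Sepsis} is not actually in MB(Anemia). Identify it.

Fever

The Markov blanket of a node is its parents, its children, and the other parents of its children.
Anemia's children: Fatigue, Flu.
Parents of Anemia: Cough.
Parents of each child, excluding Anemia:
  Fatigue: Cough, Pallor, Sepsis
  Flu: Chills, Headache, Pallor
MB(Anemia) = {Chills, Cough, Fatigue, Flu, Headache, Pallor, Sepsis}.
Fever is neither a parent, child, nor co-parent of Anemia, so it does not belong.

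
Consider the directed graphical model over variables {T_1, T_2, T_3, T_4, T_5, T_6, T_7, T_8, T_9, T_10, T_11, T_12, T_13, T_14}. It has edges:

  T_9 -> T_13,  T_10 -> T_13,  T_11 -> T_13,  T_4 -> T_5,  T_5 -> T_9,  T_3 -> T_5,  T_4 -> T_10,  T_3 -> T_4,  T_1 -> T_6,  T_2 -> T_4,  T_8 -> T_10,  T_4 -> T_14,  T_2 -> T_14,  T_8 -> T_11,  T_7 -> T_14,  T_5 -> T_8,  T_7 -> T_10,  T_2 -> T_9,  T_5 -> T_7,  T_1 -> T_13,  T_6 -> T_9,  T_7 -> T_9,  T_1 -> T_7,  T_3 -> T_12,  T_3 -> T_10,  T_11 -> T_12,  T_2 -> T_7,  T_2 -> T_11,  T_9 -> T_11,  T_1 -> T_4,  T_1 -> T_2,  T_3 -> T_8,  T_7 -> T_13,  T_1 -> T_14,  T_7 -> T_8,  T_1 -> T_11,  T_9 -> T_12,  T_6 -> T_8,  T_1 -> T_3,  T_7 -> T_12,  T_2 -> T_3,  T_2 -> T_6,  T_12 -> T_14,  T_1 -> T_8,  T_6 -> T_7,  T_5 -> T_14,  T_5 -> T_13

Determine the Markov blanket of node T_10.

{T_1, T_3, T_4, T_5, T_7, T_8, T_9, T_11, T_13}

Parents of T_10: T_3, T_4, T_7, T_8.
Ch(T_10) = {T_13}.
Other parents of T_10's children:
  T_13 also has parents T_1, T_5, T_7, T_9, T_11.
So the Markov blanket of T_10 is {T_1, T_3, T_4, T_5, T_7, T_8, T_9, T_11, T_13}.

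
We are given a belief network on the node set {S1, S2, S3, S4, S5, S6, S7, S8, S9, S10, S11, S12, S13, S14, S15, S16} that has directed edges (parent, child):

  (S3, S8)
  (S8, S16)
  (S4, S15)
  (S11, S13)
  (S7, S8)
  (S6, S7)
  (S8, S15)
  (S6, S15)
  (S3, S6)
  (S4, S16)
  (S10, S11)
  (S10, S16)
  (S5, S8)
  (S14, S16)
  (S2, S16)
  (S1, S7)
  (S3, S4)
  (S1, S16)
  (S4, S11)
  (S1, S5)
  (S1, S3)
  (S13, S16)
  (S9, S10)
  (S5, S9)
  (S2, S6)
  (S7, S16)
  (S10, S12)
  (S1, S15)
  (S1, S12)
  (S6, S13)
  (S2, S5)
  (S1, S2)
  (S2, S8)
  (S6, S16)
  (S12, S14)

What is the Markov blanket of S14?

A node's Markov blanket = Pa ∪ Ch ∪ (parents of Ch other than the node itself).
Parents of S14: S12.
Ch(S14) = {S16}.
Other parents of S14's children:
  parents(S16) \ {S14} = {S1, S2, S4, S6, S7, S8, S10, S13}.
MB(S14) = {S1, S2, S4, S6, S7, S8, S10, S12, S13, S16}.

{S1, S2, S4, S6, S7, S8, S10, S12, S13, S16}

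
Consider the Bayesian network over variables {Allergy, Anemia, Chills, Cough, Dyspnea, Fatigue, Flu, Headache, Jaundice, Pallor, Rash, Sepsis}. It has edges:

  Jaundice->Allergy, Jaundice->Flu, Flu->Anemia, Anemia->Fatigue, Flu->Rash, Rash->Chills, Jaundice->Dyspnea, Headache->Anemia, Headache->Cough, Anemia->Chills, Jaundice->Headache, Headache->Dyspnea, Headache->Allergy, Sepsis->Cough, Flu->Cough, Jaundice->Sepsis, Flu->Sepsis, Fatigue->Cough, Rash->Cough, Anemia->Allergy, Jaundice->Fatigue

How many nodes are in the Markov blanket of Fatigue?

Fatigue's parents: Anemia, Jaundice.
Fatigue's children: Cough.
Other parents of Fatigue's children:
  Cough also has parents Flu, Headache, Rash, Sepsis.
MB(Fatigue) = {Anemia, Cough, Flu, Headache, Jaundice, Rash, Sepsis}, which has 7 nodes.

7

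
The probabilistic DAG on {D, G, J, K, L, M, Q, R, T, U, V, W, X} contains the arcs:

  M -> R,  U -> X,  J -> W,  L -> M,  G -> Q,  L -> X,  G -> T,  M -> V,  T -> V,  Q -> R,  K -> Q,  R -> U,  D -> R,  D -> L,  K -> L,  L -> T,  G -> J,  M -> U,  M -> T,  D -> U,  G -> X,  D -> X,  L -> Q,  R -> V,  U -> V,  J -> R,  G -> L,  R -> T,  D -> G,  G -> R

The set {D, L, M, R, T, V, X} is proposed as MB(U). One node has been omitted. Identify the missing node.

Ch(U) = {V, X}.
U's parents: D, M, R.
For each child, the remaining parents (spouses of U):
  V also has parents M, R, T.
  parents(X) \ {U} = {D, G, L}.
MB(U) = {D, G, L, M, R, T, V, X}.
Comparing with the claimed set, G is missing.

G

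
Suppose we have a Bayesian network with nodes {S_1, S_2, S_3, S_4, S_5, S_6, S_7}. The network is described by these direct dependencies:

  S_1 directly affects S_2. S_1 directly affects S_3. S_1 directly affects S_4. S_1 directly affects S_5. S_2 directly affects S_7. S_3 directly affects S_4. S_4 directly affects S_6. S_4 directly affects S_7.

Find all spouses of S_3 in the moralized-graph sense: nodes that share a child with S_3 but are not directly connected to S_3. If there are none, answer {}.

{}

Children of S_3: S_4.
  S_4: S_1
Excluding nodes already adjacent to S_3 (S_1, S_4), the co-parent-only contribution is {}.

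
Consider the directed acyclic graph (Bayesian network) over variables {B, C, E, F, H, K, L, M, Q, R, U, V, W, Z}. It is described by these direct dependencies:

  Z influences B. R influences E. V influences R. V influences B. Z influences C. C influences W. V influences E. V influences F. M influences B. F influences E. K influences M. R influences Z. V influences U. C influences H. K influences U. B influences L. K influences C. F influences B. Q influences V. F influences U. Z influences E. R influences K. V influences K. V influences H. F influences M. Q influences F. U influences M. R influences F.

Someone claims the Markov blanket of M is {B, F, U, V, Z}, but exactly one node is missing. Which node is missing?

K

Ch(M) = {B}.
Pa(M) = {F, K, U}.
Parents of each child, excluding M:
  B: F, V, Z
MB(M) = {B, F, K, U, V, Z}.
Comparing with the claimed set, K is missing.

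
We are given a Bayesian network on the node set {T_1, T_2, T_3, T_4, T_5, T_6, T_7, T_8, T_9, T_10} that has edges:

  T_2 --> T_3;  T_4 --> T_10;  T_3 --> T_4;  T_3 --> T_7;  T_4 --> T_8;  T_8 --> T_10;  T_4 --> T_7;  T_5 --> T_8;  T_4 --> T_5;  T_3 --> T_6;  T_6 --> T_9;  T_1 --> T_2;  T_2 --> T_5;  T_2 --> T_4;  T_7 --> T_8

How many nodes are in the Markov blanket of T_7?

4

T_7's parents: T_3, T_4.
Children of T_7: T_8.
Parents of each child, excluding T_7:
  T_8: T_4, T_5
MB(T_7) = {T_3, T_4, T_5, T_8}, which has 4 nodes.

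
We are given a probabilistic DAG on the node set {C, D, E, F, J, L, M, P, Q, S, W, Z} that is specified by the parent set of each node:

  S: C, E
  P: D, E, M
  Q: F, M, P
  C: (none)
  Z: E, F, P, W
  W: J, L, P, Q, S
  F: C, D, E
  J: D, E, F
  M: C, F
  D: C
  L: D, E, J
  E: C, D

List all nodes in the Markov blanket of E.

By definition, MB(E) is built from E's parents, E's children, and the co-parents of E.
E's parents: C, D.
Ch(E) = {F, J, L, P, S, Z}.
For each child, the remaining parents (spouses of E):
  parents(F) \ {E} = {C, D}.
  J also has parents D, F.
  parents(L) \ {E} = {D, J}.
  P also has parents D, M.
  S's other parent is C.
  Z also has parents F, P, W.
MB(E) = {C, D, F, J, L, M, P, S, W, Z}.

{C, D, F, J, L, M, P, S, W, Z}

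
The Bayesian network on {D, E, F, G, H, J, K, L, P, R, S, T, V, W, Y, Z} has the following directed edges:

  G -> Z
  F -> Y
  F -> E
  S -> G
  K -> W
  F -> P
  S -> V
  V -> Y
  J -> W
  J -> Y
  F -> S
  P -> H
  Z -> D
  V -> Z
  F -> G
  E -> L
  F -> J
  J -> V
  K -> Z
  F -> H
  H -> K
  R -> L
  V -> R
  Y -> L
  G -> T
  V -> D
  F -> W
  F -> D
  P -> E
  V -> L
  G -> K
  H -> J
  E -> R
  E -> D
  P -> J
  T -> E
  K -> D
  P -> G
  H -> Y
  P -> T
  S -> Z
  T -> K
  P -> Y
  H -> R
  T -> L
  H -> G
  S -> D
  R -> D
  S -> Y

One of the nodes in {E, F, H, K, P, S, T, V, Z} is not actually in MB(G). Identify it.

E

G has parents F, H, P, S.
Ch(G) = {K, T, Z}.
For each child, the remaining parents (spouses of G):
  T's other parent is P.
  K also has parents H, T.
  Z's other parents are K, S, V.
MB(G) = {F, H, K, P, S, T, V, Z}.
E is neither a parent, child, nor co-parent of G, so it does not belong.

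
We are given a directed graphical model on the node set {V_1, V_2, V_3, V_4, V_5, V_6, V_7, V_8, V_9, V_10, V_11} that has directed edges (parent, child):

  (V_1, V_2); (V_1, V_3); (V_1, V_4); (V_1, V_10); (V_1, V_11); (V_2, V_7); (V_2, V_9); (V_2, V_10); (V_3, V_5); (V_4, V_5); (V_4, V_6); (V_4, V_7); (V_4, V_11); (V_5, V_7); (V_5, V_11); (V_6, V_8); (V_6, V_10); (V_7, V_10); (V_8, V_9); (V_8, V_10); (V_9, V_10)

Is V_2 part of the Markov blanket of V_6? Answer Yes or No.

V_2 is a co-parent of V_6: both are parents of V_10.
So V_2 ∈ MB(V_6).

Yes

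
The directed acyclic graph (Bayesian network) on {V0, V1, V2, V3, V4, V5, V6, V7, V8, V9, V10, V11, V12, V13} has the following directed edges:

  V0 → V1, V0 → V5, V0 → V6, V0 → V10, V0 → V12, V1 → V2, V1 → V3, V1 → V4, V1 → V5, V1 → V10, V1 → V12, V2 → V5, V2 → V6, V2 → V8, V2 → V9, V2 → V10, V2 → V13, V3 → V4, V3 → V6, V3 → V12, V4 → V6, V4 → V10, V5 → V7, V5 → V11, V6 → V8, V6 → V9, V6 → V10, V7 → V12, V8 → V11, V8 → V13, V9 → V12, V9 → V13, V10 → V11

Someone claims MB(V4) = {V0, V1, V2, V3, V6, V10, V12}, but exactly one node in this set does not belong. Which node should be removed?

Recall MB(v) = parents ∪ children ∪ spouses, where spouses are the other parents of v's children.
V4 has parents V1, V3.
V4 has children V6, V10.
Other parents of V4's children:
  V6 also has parents V0, V2, V3.
  V10's other parents are V0, V1, V2, V6.
MB(V4) = {V0, V1, V2, V3, V6, V10}.
V12 is neither a parent, child, nor co-parent of V4, so it does not belong.

V12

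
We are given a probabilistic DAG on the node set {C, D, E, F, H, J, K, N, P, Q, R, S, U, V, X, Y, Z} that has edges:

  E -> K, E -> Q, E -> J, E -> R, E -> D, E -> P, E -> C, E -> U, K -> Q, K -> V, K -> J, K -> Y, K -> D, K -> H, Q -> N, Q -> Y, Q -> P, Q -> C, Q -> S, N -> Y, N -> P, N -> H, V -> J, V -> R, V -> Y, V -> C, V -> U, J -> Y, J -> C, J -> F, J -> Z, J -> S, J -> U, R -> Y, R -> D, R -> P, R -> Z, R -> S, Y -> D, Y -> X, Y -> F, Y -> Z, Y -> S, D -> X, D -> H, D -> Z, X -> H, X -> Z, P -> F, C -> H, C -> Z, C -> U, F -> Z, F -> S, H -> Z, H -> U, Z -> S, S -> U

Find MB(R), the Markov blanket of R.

R has children D, P, S, Y, Z.
Parents of R: E, V.
Co-parents of R (other parents of its children):
  Y also has parents J, K, N, Q, V.
  parents(D) \ {R} = {E, K, Y}.
  P also has parents E, N, Q.
  Z also has parents C, D, F, H, J, X, Y.
  S also has parents F, J, Q, Y, Z.
Union: {E, V} ∪ {D, P, S, Y, Z} ∪ {C, D, E, F, H, J, K, N, Q, V, X, Y, Z} = {C, D, E, F, H, J, K, N, P, Q, S, V, X, Y, Z}.

{C, D, E, F, H, J, K, N, P, Q, S, V, X, Y, Z}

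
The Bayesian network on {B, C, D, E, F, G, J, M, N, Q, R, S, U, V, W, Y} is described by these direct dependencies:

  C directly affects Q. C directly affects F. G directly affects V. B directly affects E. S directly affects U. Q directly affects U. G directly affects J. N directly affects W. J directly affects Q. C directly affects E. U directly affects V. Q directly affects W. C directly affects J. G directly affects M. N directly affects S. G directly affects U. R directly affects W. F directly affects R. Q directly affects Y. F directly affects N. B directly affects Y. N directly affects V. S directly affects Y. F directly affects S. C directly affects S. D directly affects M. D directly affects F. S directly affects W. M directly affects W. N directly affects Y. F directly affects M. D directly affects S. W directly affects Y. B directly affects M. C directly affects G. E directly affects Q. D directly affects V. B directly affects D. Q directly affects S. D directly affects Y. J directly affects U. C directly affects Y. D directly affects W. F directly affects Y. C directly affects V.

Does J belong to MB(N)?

No

Pa(N) = {F}.
Children of N: S, V, W, Y.
Parents of each child, excluding N:
  S: C, D, F, Q
  V: C, D, G, U
  W: D, M, Q, R, S
  Y: B, C, D, F, Q, S, W
MB(N) = {B, C, D, F, G, M, Q, R, S, U, V, W, Y}; J is not in this set.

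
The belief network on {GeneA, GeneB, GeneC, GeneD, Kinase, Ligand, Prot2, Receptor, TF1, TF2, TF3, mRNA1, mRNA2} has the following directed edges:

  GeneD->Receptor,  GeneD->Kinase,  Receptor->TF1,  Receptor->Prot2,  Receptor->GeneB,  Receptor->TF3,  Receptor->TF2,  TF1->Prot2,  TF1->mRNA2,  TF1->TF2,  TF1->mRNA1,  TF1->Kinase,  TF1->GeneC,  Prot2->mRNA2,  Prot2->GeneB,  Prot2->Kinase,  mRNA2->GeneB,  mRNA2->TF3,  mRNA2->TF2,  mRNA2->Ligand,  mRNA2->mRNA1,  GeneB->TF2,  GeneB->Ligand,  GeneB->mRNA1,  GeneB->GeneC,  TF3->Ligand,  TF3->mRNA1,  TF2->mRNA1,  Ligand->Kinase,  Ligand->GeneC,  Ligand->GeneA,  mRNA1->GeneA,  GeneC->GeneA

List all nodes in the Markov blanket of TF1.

TF1 has parent Receptor.
Children of TF1: GeneC, Kinase, Prot2, TF2, mRNA1, mRNA2.
Co-parents of TF1 (other parents of its children):
  Prot2: Receptor
  mRNA2: Prot2
  TF2: GeneB, Receptor, mRNA2
  mRNA1: GeneB, TF2, TF3, mRNA2
  Kinase: GeneD, Ligand, Prot2
  GeneC: GeneB, Ligand
So the Markov blanket of TF1 is {GeneB, GeneC, GeneD, Kinase, Ligand, Prot2, Receptor, TF2, TF3, mRNA1, mRNA2}.

{GeneB, GeneC, GeneD, Kinase, Ligand, Prot2, Receptor, TF2, TF3, mRNA1, mRNA2}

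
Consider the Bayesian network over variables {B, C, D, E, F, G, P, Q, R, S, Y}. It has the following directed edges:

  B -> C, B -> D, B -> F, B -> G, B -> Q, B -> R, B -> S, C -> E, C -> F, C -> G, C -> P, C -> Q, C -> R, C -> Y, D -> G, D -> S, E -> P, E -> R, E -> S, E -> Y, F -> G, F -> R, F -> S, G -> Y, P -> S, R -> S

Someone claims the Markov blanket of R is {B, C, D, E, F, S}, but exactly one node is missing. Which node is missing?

Recall MB(v) = parents ∪ children ∪ spouses, where spouses are the other parents of v's children.
R has child S.
R's parents: B, C, E, F.
Co-parents of R (other parents of its children):
  S's other parents are B, D, E, F, P.
MB(R) = {B, C, D, E, F, P, S}.
Comparing with the claimed set, P is missing.

P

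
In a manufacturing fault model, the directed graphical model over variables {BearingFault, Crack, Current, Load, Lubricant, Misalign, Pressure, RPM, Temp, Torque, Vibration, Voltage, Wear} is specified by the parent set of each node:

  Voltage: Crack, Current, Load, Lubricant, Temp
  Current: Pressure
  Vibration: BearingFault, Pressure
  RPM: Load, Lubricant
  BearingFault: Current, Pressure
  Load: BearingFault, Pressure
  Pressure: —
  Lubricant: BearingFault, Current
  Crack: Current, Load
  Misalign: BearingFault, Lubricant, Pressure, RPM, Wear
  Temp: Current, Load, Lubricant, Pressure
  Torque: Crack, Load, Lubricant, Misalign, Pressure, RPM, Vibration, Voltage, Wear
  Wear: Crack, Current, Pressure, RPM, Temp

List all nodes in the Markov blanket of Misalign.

{BearingFault, Crack, Load, Lubricant, Pressure, RPM, Torque, Vibration, Voltage, Wear}

Pa(Misalign) = {BearingFault, Lubricant, Pressure, RPM, Wear}.
Ch(Misalign) = {Torque}.
Co-parents of Misalign (other parents of its children):
  Torque's other parents are Crack, Load, Lubricant, Pressure, RPM, Vibration, Voltage, Wear.
MB(Misalign) = {BearingFault, Crack, Load, Lubricant, Pressure, RPM, Torque, Vibration, Voltage, Wear}.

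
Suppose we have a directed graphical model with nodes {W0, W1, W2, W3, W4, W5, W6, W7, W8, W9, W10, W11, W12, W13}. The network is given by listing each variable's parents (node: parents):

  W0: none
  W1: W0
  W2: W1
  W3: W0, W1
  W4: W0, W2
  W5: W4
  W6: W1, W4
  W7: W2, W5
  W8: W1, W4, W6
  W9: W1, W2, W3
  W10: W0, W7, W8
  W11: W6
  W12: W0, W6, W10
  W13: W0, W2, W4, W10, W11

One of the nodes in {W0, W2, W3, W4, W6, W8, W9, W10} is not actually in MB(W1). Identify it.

W10

Pa(W1) = {W0}.
Children of W1: W2, W3, W6, W8, W9.
Co-parents of W1 (other parents of its children):
  W2: no additional parents.
  W3 also has parent W0.
  parents(W6) \ {W1} = {W4}.
  parents(W8) \ {W1} = {W4, W6}.
  W9's other parents are W2, W3.
MB(W1) = {W0, W2, W3, W4, W6, W8, W9}.
W10 is neither a parent, child, nor co-parent of W1, so it does not belong.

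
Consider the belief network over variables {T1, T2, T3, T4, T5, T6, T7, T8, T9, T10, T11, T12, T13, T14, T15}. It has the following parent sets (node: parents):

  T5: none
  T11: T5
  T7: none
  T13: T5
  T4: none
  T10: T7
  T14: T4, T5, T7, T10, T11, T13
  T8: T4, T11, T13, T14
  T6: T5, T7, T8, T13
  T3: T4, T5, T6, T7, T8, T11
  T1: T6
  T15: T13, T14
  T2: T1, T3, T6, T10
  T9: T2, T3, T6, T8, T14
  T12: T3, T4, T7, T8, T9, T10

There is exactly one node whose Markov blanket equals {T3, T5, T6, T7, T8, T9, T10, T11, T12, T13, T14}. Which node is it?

T4

The target node must have every member of {T3, T5, T6, T7, T8, T9, T10, T11, T12, T13, T14} as a parent, child, or co-parent, and no others.
Parents of T4: none; children: T3, T8, T12, T14; co-parents: T3, T5, T6, T7, T8, T9, T10, T11, T13, T14.
These exactly cover the given set, so the node is T4.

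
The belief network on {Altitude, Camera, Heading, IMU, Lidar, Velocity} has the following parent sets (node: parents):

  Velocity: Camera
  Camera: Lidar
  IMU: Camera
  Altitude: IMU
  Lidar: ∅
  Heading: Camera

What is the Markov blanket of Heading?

Parents of Heading: Camera.
Ch(Heading) = {}.
With no children, Heading has no spouses; the co-parent set is empty.
MB(Heading) = {Camera}.

{Camera}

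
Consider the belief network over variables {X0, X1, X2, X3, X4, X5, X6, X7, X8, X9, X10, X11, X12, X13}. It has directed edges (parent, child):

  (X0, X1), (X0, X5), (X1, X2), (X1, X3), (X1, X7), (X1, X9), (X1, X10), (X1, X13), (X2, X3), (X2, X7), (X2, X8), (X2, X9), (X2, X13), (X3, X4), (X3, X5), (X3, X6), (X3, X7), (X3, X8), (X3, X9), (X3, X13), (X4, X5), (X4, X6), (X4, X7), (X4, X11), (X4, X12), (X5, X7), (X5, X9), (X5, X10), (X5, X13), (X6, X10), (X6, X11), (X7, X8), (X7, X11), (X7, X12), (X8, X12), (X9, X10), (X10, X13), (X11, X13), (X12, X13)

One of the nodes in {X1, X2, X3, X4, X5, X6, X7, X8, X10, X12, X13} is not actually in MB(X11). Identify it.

X8

The Markov blanket of a node is its parents, its children, and the other parents of its children.
X11's parents: X4, X6, X7.
Ch(X11) = {X13}.
Co-parents of X11 (other parents of its children):
  parents(X13) \ {X11} = {X1, X2, X3, X5, X10, X12}.
MB(X11) = {X1, X2, X3, X4, X5, X6, X7, X10, X12, X13}.
X8 is neither a parent, child, nor co-parent of X11, so it does not belong.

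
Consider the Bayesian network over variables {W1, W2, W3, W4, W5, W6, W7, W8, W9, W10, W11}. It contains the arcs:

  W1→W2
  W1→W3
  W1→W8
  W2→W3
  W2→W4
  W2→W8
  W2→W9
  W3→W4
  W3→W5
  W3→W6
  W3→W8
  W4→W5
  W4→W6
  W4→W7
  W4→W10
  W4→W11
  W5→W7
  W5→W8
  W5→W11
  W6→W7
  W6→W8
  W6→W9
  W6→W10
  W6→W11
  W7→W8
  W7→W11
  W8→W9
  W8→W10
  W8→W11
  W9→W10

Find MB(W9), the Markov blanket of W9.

By definition, MB(W9) is built from W9's parents, W9's children, and the co-parents of W9.
Pa(W9) = {W2, W6, W8}.
Ch(W9) = {W10}.
For each child, the remaining parents (spouses of W9):
  W10 also has parents W4, W6, W8.
MB(W9) = {W2, W4, W6, W8, W10}.

{W2, W4, W6, W8, W10}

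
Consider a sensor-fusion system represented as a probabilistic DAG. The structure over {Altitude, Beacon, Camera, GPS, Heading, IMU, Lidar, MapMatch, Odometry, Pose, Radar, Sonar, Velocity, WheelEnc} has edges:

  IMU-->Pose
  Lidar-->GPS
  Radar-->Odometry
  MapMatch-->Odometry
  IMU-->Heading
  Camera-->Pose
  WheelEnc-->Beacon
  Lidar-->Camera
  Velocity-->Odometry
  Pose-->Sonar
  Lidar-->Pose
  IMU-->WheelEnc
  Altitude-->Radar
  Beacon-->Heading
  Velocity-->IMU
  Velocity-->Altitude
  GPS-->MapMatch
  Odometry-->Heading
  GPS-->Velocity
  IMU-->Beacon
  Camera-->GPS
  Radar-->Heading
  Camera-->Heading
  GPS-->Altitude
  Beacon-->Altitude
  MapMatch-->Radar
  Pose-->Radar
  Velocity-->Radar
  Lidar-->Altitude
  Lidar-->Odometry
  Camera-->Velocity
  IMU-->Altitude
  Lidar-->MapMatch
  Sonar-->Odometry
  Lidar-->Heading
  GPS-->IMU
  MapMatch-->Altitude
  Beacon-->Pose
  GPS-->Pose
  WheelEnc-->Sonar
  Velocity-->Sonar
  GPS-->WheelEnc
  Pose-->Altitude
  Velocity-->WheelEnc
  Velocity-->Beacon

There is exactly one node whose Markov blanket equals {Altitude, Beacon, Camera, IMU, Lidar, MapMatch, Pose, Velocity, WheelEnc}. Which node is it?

The target node must have every member of {Altitude, Beacon, Camera, IMU, Lidar, MapMatch, Pose, Velocity, WheelEnc} as a parent, child, or co-parent, and no others.
Parents of GPS: Camera, Lidar; children: Altitude, IMU, MapMatch, Pose, Velocity, WheelEnc; co-parents: Beacon, Camera, IMU, Lidar, MapMatch, Pose, Velocity.
These exactly cover the given set, so the node is GPS.

GPS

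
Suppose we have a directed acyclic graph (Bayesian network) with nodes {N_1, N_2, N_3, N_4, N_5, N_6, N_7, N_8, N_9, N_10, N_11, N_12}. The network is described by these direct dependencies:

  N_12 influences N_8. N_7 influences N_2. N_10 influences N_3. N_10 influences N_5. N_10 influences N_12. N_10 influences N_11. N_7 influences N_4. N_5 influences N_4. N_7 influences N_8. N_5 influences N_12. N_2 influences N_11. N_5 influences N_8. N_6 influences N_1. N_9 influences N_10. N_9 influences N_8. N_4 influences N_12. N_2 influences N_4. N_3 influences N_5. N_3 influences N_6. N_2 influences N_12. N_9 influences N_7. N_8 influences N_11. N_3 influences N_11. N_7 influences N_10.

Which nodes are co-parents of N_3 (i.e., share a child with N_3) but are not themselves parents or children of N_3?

Children of N_3: N_5, N_6, N_11.
  parents(N_5) \ {N_3} = {N_10}.
  N_6 has no other parent.
  parents(N_11) \ {N_3} = {N_2, N_8, N_10}.
Excluding nodes already adjacent to N_3 (N_5, N_6, N_10, N_11), the co-parent-only contribution is {N_2, N_8}.

{N_2, N_8}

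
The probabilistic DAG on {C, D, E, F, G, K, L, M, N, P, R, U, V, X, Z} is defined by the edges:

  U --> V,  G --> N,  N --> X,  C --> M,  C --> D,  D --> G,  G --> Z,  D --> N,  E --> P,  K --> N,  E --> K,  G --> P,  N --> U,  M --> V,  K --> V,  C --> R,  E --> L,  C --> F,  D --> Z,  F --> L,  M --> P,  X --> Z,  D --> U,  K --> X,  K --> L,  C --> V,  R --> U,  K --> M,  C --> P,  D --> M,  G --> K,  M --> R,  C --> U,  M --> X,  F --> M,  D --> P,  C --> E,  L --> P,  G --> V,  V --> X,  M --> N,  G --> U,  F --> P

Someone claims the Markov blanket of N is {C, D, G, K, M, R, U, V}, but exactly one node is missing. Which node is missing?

The Markov blanket of a node is its parents, its children, and the other parents of its children.
Pa(N) = {D, G, K, M}.
N's children: U, X.
Co-parents of N (other parents of its children):
  parents(U) \ {N} = {C, D, G, R}.
  X's other parents are K, M, V.
MB(N) = {C, D, G, K, M, R, U, V, X}.
Comparing with the claimed set, X is missing.

X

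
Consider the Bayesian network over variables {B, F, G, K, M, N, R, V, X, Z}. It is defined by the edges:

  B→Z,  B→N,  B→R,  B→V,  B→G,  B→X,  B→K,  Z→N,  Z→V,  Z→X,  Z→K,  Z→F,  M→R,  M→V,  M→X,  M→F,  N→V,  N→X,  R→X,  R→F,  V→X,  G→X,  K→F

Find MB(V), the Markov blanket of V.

{B, G, M, N, R, X, Z}

Recall MB(v) = parents ∪ children ∪ spouses, where spouses are the other parents of v's children.
V's parents: B, M, N, Z.
V's children: X.
For each child, the remaining parents (spouses of V):
  X: B, G, M, N, R, Z
Union: {B, M, N, Z} ∪ {X} ∪ {B, G, M, N, R, Z} = {B, G, M, N, R, X, Z}.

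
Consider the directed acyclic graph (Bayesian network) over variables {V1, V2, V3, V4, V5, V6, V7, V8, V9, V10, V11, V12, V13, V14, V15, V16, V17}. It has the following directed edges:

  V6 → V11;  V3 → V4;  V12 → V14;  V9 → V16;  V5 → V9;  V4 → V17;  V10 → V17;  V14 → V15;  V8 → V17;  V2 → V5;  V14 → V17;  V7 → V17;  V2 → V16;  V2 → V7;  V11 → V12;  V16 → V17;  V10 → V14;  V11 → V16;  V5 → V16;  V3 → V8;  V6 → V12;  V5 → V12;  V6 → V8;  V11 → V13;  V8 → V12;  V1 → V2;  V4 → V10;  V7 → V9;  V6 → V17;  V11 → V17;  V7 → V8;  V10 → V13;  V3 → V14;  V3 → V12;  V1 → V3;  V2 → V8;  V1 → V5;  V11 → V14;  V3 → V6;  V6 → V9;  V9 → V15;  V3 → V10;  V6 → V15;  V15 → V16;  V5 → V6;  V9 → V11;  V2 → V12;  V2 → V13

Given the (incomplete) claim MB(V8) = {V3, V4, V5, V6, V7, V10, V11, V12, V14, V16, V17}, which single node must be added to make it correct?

V2

Pa(V8) = {V2, V3, V6, V7}.
V8's children: V12, V17.
Other parents of V8's children:
  V12's other parents are V2, V3, V5, V6, V11.
  V17's other parents are V4, V6, V7, V10, V11, V14, V16.
MB(V8) = {V2, V3, V4, V5, V6, V7, V10, V11, V12, V14, V16, V17}.
Comparing with the claimed set, V2 is missing.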